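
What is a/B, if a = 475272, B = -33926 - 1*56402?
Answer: -8487/1613 ≈ -5.2616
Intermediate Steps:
B = -90328 (B = -33926 - 56402 = -90328)
a/B = 475272/(-90328) = 475272*(-1/90328) = -8487/1613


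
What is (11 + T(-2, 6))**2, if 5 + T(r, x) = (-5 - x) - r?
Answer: 9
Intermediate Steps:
T(r, x) = -10 - r - x (T(r, x) = -5 + ((-5 - x) - r) = -5 + (-5 - r - x) = -10 - r - x)
(11 + T(-2, 6))**2 = (11 + (-10 - 1*(-2) - 1*6))**2 = (11 + (-10 + 2 - 6))**2 = (11 - 14)**2 = (-3)**2 = 9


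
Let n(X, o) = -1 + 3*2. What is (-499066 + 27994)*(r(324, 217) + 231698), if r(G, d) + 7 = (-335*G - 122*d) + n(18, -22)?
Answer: -45544183104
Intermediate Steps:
n(X, o) = 5 (n(X, o) = -1 + 6 = 5)
r(G, d) = -2 - 335*G - 122*d (r(G, d) = -7 + ((-335*G - 122*d) + 5) = -7 + (5 - 335*G - 122*d) = -2 - 335*G - 122*d)
(-499066 + 27994)*(r(324, 217) + 231698) = (-499066 + 27994)*((-2 - 335*324 - 122*217) + 231698) = -471072*((-2 - 108540 - 26474) + 231698) = -471072*(-135016 + 231698) = -471072*96682 = -45544183104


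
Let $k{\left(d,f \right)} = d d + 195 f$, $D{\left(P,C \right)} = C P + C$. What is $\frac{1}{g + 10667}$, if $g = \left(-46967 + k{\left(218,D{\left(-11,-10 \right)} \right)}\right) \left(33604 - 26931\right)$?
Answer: $\frac{1}{133851028} \approx 7.471 \cdot 10^{-9}$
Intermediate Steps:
$D{\left(P,C \right)} = C + C P$
$k{\left(d,f \right)} = d^{2} + 195 f$
$g = 133840361$ ($g = \left(-46967 + \left(218^{2} + 195 \left(- 10 \left(1 - 11\right)\right)\right)\right) \left(33604 - 26931\right) = \left(-46967 + \left(47524 + 195 \left(\left(-10\right) \left(-10\right)\right)\right)\right) 6673 = \left(-46967 + \left(47524 + 195 \cdot 100\right)\right) 6673 = \left(-46967 + \left(47524 + 19500\right)\right) 6673 = \left(-46967 + 67024\right) 6673 = 20057 \cdot 6673 = 133840361$)
$\frac{1}{g + 10667} = \frac{1}{133840361 + 10667} = \frac{1}{133851028}$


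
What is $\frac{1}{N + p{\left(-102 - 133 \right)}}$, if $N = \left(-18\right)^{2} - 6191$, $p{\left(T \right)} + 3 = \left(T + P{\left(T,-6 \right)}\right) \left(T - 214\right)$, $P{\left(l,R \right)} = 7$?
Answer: $\frac{1}{96502} \approx 1.0362 \cdot 10^{-5}$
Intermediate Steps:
$p{\left(T \right)} = -3 + \left(-214 + T\right) \left(7 + T\right)$ ($p{\left(T \right)} = -3 + \left(T + 7\right) \left(T - 214\right) = -3 + \left(7 + T\right) \left(-214 + T\right) = -3 + \left(-214 + T\right) \left(7 + T\right)$)
$N = -5867$ ($N = 324 - 6191 = -5867$)
$\frac{1}{N + p{\left(-102 - 133 \right)}} = \frac{1}{-5867 - \left(1501 - \left(-102 - 133\right)^{2} + 207 \left(-102 - 133\right)\right)} = \frac{1}{-5867 - \left(-47144 - 55225\right)} = \frac{1}{-5867 + \left(-1501 + 55225 + 48645\right)} = \frac{1}{-5867 + 102369} = \frac{1}{96502}$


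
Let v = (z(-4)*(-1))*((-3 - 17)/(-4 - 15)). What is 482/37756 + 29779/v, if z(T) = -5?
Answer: 5340607689/943900 ≈ 5658.0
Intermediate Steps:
v = 100/19 (v = (-5*(-1))*((-3 - 17)/(-4 - 15)) = 5*(-20/(-19)) = 5*(-20*(-1/19)) = 5*(20/19) = 100/19 ≈ 5.2632)
482/37756 + 29779/v = 482/37756 + 29779/(100/19) = 482*(1/37756) + 29779*(19/100) = 241/18878 + 565801/100 = 5340607689/943900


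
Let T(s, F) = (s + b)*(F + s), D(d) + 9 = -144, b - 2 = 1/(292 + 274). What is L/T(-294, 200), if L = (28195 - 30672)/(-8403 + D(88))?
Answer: 700991/66460757772 ≈ 1.0547e-5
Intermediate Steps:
b = 1133/566 (b = 2 + 1/(292 + 274) = 2 + 1/566 = 1133/566 ≈ 2.0018)
D(d) = -153 (D(d) = -9 - 144 = -153)
T(s, F) = (1133/566 + s)*(F + s) (T(s, F) = (s + 1133/566)*(F + s) = (1133/566 + s)*(F + s))
L = 2477/8556 (L = (28195 - 30672)/(-8403 - 153) = -2477/(-8556) = -2477*(-1/8556) = 2477/8556 ≈ 0.28950)
L/T(-294, 200) = 2477/(8556*((-294)² + (1133/566)*200 + (1133/566)*(-294) + 200*(-294))) = 2477/(8556*(86436 + 113300/283 - 166551/283 - 58800)) = 2477/(8556*(7767737/283)) = (2477/8556)*(283/7767737) = 700991/66460757772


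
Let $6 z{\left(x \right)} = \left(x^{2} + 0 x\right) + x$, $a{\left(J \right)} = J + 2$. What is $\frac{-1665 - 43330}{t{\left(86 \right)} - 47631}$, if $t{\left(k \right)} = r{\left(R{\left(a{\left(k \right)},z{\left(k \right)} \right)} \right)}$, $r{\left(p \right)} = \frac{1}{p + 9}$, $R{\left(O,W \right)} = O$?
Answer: $\frac{4364515}{4620206} \approx 0.94466$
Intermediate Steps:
$a{\left(J \right)} = 2 + J$
$z{\left(x \right)} = \frac{x}{6} + \frac{x^{2}}{6}$ ($z{\left(x \right)} = \frac{\left(x^{2} + 0 x\right) + x}{6} = \frac{\left(x^{2} + 0\right) + x}{6} = \frac{x^{2} + x}{6} = \frac{x + x^{2}}{6} = \frac{x}{6} + \frac{x^{2}}{6}$)
$r{\left(p \right)} = \frac{1}{9 + p}$
$t{\left(k \right)} = \frac{1}{11 + k}$ ($t{\left(k \right)} = \frac{1}{9 + \left(2 + k\right)} = \frac{1}{11 + k}$)
$\frac{-1665 - 43330}{t{\left(86 \right)} - 47631} = \frac{-1665 - 43330}{\frac{1}{11 + 86} - 47631} = - \frac{44995}{\frac{1}{97} - 47631} = - \frac{44995}{- \frac{4620206}{97}} = \left(-44995\right) \left(- \frac{97}{4620206}\right) = \frac{4364515}{4620206}$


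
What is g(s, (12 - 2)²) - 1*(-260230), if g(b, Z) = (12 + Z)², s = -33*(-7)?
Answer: 272774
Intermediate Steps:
s = 231
g(s, (12 - 2)²) - 1*(-260230) = (12 + (12 - 2)²)² - 1*(-260230) = (12 + 10²)² + 260230 = (12 + 100)² + 260230 = 112² + 260230 = 12544 + 260230 = 272774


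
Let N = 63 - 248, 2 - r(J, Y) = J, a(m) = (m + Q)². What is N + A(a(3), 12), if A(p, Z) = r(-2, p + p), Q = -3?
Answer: -181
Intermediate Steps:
a(m) = (-3 + m)² (a(m) = (m - 3)² = (-3 + m)²)
r(J, Y) = 2 - J
A(p, Z) = 4 (A(p, Z) = 2 - 1*(-2) = 2 + 2 = 4)
N = -185
N + A(a(3), 12) = -185 + 4 = -181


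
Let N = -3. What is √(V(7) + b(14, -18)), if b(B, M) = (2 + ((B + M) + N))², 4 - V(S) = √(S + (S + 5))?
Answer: √(29 - √19) ≈ 4.9640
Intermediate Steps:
V(S) = 4 - √(5 + 2*S) (V(S) = 4 - √(S + (S + 5)) = 4 - √(S + (5 + S)) = 4 - √(5 + 2*S))
b(B, M) = (-1 + B + M)² (b(B, M) = (2 + ((B + M) - 3))² = (2 + (-3 + B + M))² = (-1 + B + M)²)
√(V(7) + b(14, -18)) = √((4 - √(5 + 2*7)) + (-1 + 14 - 18)²) = √((4 - √(5 + 14)) + (-5)²) = √((4 - √19) + 25) = √(29 - √19)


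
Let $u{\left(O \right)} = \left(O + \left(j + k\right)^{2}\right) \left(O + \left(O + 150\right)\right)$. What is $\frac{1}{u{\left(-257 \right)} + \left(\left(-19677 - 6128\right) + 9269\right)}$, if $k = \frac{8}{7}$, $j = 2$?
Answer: $\frac{7}{513916} \approx 1.3621 \cdot 10^{-5}$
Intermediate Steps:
$k = \frac{8}{7}$ ($k = 8 \cdot \frac{1}{7} = \frac{8}{7} \approx 1.1429$)
$u{\left(O \right)} = \left(150 + 2 O\right) \left(\frac{484}{49} + O\right)$ ($u{\left(O \right)} = \left(O + \left(2 + \frac{8}{7}\right)^{2}\right) \left(O + \left(O + 150\right)\right) = \left(O + \left(\frac{22}{7}\right)^{2}\right) \left(O + \left(150 + O\right)\right) = \left(O + \frac{484}{49}\right) \left(150 + 2 O\right) = \left(\frac{484}{49} + O\right) \left(150 + 2 O\right) = \left(150 + 2 O\right) \left(\frac{484}{49} + O\right)$)
$\frac{1}{u{\left(-257 \right)} + \left(\left(-19677 - 6128\right) + 9269\right)} = \frac{1}{\left(\frac{72600}{49} + 2 \left(-257\right)^{2} + \frac{8318}{49} \left(-257\right)\right) + \left(\left(-19677 - 6128\right) + 9269\right)} = \frac{1}{\left(\frac{72600}{49} + 2 \cdot 66049 - \frac{2137726}{49}\right) + \left(\left(-19677 - 6128\right) + 9269\right)} = \frac{1}{\left(\frac{72600}{49} + 132098 - \frac{2137726}{49}\right) + \left(-25805 + 9269\right)} = \frac{1}{\frac{629668}{7} - 16536} = \frac{1}{\frac{513916}{7}} = \frac{7}{513916}$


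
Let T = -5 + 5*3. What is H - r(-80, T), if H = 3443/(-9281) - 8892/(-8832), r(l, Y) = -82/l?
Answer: -13292067/34154080 ≈ -0.38918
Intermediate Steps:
T = 10 (T = -5 + 15 = 10)
H = 4343173/6830816 (H = 3443*(-1/9281) - 8892*(-1/8832) = -3443/9281 + 741/736 = 4343173/6830816 ≈ 0.63582)
H - r(-80, T) = 4343173/6830816 - (-82)/(-80) = 4343173/6830816 - (-82)*(-1)/80 = 4343173/6830816 - 1*41/40 = 4343173/6830816 - 41/40 = -13292067/34154080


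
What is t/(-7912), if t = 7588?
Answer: -1897/1978 ≈ -0.95905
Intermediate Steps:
t/(-7912) = 7588/(-7912) = 7588*(-1/7912) = -1897/1978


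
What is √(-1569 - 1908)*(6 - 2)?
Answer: 4*I*√3477 ≈ 235.86*I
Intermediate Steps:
√(-1569 - 1908)*(6 - 2) = √(-3477)*4 = (I*√3477)*4 = 4*I*√3477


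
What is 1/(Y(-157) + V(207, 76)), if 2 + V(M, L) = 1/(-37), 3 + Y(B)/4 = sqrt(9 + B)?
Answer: -19203/3511153 - 10952*I*sqrt(37)/3511153 ≈ -0.0054691 - 0.018973*I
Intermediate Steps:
Y(B) = -12 + 4*sqrt(9 + B)
V(M, L) = -75/37 (V(M, L) = -2 + 1/(-37) = -2 - 1/37 = -75/37)
1/(Y(-157) + V(207, 76)) = 1/((-12 + 4*sqrt(9 - 157)) - 75/37) = 1/((-12 + 4*sqrt(-148)) - 75/37) = 1/((-12 + 4*(2*I*sqrt(37))) - 75/37) = 1/((-12 + 8*I*sqrt(37)) - 75/37) = 1/(-519/37 + 8*I*sqrt(37))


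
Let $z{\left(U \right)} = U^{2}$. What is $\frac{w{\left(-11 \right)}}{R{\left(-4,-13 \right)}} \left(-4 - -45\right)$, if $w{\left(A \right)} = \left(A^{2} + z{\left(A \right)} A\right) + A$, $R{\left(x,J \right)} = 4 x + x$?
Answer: $\frac{50061}{20} \approx 2503.1$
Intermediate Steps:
$R{\left(x,J \right)} = 5 x$
$w{\left(A \right)} = A + A^{2} + A^{3}$ ($w{\left(A \right)} = \left(A^{2} + A^{2} A\right) + A = \left(A^{2} + A^{3}\right) + A = A + A^{2} + A^{3}$)
$\frac{w{\left(-11 \right)}}{R{\left(-4,-13 \right)}} \left(-4 - -45\right) = \frac{\left(-11\right) \left(1 - 11 + \left(-11\right)^{2}\right)}{5 \left(-4\right)} \left(-4 - -45\right) = \frac{\left(-11\right) \left(1 - 11 + 121\right)}{-20} \left(-4 + 45\right) = \left(-11\right) 111 \left(- \frac{1}{20}\right) 41 = \left(-1221\right) \left(- \frac{1}{20}\right) 41 = \frac{1221}{20} \cdot 41 = \frac{50061}{20}$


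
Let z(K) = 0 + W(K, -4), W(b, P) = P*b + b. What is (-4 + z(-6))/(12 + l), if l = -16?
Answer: -7/2 ≈ -3.5000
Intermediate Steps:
W(b, P) = b + P*b
z(K) = -3*K (z(K) = 0 + K*(1 - 4) = 0 + K*(-3) = 0 - 3*K = -3*K)
(-4 + z(-6))/(12 + l) = (-4 - 3*(-6))/(12 - 16) = (-4 + 18)/(-4) = 14*(-¼) = -7/2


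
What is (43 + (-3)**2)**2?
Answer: 2704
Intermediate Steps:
(43 + (-3)**2)**2 = (43 + 9)**2 = 52**2 = 2704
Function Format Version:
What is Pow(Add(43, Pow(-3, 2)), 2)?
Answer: 2704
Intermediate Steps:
Pow(Add(43, Pow(-3, 2)), 2) = Pow(Add(43, 9), 2) = Pow(52, 2) = 2704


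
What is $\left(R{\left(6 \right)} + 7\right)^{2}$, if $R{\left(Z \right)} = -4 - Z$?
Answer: $9$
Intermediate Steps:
$\left(R{\left(6 \right)} + 7\right)^{2} = \left(\left(-4 - 6\right) + 7\right)^{2} = \left(-10 + 7\right)^{2} = \left(-3\right)^{2} = 9$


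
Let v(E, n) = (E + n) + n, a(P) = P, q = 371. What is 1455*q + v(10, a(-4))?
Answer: 539807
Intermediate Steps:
v(E, n) = E + 2*n
1455*q + v(10, a(-4)) = 1455*371 + (10 + 2*(-4)) = 539805 + (10 - 8) = 539805 + 2 = 539807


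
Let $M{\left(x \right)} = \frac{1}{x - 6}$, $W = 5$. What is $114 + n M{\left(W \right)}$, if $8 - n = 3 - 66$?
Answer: $43$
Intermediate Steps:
$n = 71$ ($n = 8 - \left(3 - 66\right) = 8 - -63 = 8 + 63 = 71$)
$M{\left(x \right)} = \frac{1}{-6 + x}$ ($M{\left(x \right)} = \frac{1}{x - 6} = \frac{1}{-6 + x}$)
$114 + n M{\left(W \right)} = 114 + \frac{71}{-6 + 5} = 114 + \frac{71}{-1} = 114 + 71 \left(-1\right) = 114 - 71 = 43$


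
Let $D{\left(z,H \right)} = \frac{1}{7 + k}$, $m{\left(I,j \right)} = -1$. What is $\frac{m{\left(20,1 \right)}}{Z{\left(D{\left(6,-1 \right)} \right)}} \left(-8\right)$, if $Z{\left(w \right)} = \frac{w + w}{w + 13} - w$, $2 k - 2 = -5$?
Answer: $- \frac{6380}{123} \approx -51.87$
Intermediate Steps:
$k = - \frac{3}{2}$ ($k = 1 + \frac{1}{2} \left(-5\right) = 1 - \frac{5}{2} = - \frac{3}{2} \approx -1.5$)
$D{\left(z,H \right)} = \frac{2}{11}$ ($D{\left(z,H \right)} = \frac{1}{7 - \frac{3}{2}} = \frac{1}{\frac{11}{2}} = \frac{2}{11}$)
$Z{\left(w \right)} = - w + \frac{2 w}{13 + w}$ ($Z{\left(w \right)} = \frac{2 w}{13 + w} - w = - w + \frac{2 w}{13 + w}$)
$\frac{m{\left(20,1 \right)}}{Z{\left(D{\left(6,-1 \right)} \right)}} \left(-8\right) = - \frac{1}{\left(-1\right) \frac{2}{11} \frac{1}{13 + \frac{2}{11}} \left(11 + \frac{2}{11}\right)} \left(-8\right) = - \frac{1}{\left(-1\right) \frac{2}{11} \frac{1}{\frac{145}{11}} \cdot \frac{123}{11}} \left(-8\right) = - \frac{1}{\left(-1\right) \frac{2}{11} \cdot \frac{11}{145} \cdot \frac{123}{11}} \left(-8\right) = - \frac{1}{- \frac{246}{1595}} \left(-8\right) = \left(-1\right) \left(- \frac{1595}{246}\right) \left(-8\right) = \frac{1595}{246} \left(-8\right) = - \frac{6380}{123}$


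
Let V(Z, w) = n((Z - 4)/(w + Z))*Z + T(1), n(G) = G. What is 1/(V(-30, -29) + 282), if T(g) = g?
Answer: 59/15677 ≈ 0.0037635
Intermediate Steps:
V(Z, w) = 1 + Z*(-4 + Z)/(Z + w) (V(Z, w) = ((Z - 4)/(w + Z))*Z + 1 = ((-4 + Z)/(Z + w))*Z + 1 = Z*(-4 + Z)/(Z + w) + 1 = 1 + Z*(-4 + Z)/(Z + w))
1/(V(-30, -29) + 282) = 1/((-30 - 29 - 30*(-4 - 30))/(-30 - 29) + 282) = 1/((-30 - 29 - 30*(-34))/(-59) + 282) = 1/(-(-30 - 29 + 1020)/59 + 282) = 1/(-1/59*961 + 282) = 1/(-961/59 + 282) = 1/(15677/59) = 59/15677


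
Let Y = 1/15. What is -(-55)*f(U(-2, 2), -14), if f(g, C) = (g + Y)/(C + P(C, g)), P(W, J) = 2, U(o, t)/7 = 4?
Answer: -4631/36 ≈ -128.64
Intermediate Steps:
U(o, t) = 28 (U(o, t) = 7*4 = 28)
Y = 1/15 ≈ 0.066667
f(g, C) = (1/15 + g)/(2 + C) (f(g, C) = (g + 1/15)/(C + 2) = (1/15 + g)/(2 + C))
-(-55)*f(U(-2, 2), -14) = -(-55)*(1/15 + 28)/(2 - 14) = -(-55)*(421/15)/(-12) = -(-55)*(-1/12*421/15) = -(-55)*(-421)/180 = -55*421/180 = -4631/36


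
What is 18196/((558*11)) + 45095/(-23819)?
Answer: 78308707/73100511 ≈ 1.0712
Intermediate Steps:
18196/((558*11)) + 45095/(-23819) = 18196/6138 + 45095*(-1/23819) = 18196*(1/6138) - 45095/23819 = 9098/3069 - 45095/23819 = 78308707/73100511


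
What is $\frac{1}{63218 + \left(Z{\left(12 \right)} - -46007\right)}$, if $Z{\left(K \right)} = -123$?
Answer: $\frac{1}{109102} \approx 9.1657 \cdot 10^{-6}$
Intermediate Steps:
$\frac{1}{63218 + \left(Z{\left(12 \right)} - -46007\right)} = \frac{1}{63218 - -45884} = \frac{1}{63218 + \left(-123 + 46007\right)} = \frac{1}{63218 + 45884} = \frac{1}{109102}$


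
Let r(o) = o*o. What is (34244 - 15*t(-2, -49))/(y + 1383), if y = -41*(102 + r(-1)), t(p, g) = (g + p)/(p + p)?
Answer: -136211/11360 ≈ -11.990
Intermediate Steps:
t(p, g) = (g + p)/(2*p) (t(p, g) = (g + p)/((2*p)) = (g + p)*(1/(2*p)) = (g + p)/(2*p))
r(o) = o²
y = -4223 (y = -41*(102 + (-1)²) = -41*(102 + 1) = -41*103 = -4223)
(34244 - 15*t(-2, -49))/(y + 1383) = (34244 - 15*(-49 - 2)/(2*(-2)))/(-4223 + 1383) = (34244 - 15*(-1)*(-51)/(2*2))/(-2840) = (34244 - 15*51/4)*(-1/2840) = (34244 - 765/4)*(-1/2840) = (136211/4)*(-1/2840) = -136211/11360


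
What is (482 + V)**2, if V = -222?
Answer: 67600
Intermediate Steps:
(482 + V)**2 = (482 - 222)**2 = 260**2 = 67600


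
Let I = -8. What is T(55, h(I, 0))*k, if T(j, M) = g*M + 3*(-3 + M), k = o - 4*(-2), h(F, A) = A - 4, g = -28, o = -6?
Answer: 182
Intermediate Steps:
h(F, A) = -4 + A
k = 2 (k = -6 - 4*(-2) = -6 + 8 = 2)
T(j, M) = -9 - 25*M (T(j, M) = -28*M + 3*(-3 + M) = -28*M + (-9 + 3*M) = -9 - 25*M)
T(55, h(I, 0))*k = (-9 - 25*(-4 + 0))*2 = (-9 - 25*(-4))*2 = (-9 + 100)*2 = 91*2 = 182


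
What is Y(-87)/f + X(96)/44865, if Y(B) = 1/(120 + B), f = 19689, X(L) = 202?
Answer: 4862657/1079646315 ≈ 0.0045039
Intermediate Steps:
Y(-87)/f + X(96)/44865 = 1/((120 - 87)*19689) + 202/44865 = (1/19689)/33 + 202*(1/44865) = (1/33)*(1/19689) + 202/44865 = 1/649737 + 202/44865 = 4862657/1079646315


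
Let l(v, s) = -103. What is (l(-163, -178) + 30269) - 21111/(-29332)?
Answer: 884850223/29332 ≈ 30167.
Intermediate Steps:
(l(-163, -178) + 30269) - 21111/(-29332) = (-103 + 30269) - 21111/(-29332) = 30166 - 21111*(-1/29332) = 30166 + 21111/29332 = 884850223/29332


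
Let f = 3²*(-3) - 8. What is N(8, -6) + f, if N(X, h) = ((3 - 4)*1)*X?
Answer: -43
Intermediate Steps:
N(X, h) = -X (N(X, h) = (-1*1)*X = -X)
f = -35 (f = 9*(-3) - 8 = -27 - 8 = -35)
N(8, -6) + f = -1*8 - 35 = -8 - 35 = -43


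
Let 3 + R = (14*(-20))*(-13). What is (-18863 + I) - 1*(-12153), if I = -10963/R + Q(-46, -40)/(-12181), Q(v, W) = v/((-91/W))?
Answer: -27063571046663/4031509027 ≈ -6713.0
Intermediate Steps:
Q(v, W) = -W*v/91 (Q(v, W) = v*(-W/91) = -W*v/91)
R = 3637 (R = -3 + (14*(-20))*(-13) = -3 - 280*(-13) = -3 + 3640 = 3637)
I = -12145475493/4031509027 (I = -10963/3637 - 1/91*(-40)*(-46)/(-12181) = -10963*1/3637 - 1840/91*(-1/12181) = -10963/3637 + 1840/1108471 = -12145475493/4031509027 ≈ -3.0126)
(-18863 + I) - 1*(-12153) = (-18863 - 12145475493/4031509027) - 1*(-12153) = -76058500251794/4031509027 + 12153 = -27063571046663/4031509027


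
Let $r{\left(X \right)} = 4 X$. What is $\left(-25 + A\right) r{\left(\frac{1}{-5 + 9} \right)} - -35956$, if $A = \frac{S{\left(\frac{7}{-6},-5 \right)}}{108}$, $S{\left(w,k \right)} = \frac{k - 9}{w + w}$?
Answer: $\frac{646759}{18} \approx 35931.0$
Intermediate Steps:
$S{\left(w,k \right)} = \frac{-9 + k}{2 w}$
$A = \frac{1}{18}$ ($A = \frac{\frac{1}{2} \frac{1}{7 \frac{1}{-6}} \left(-9 - 5\right)}{108} = \frac{1}{2} \frac{1}{7 \left(- \frac{1}{6}\right)} \left(-14\right) \frac{1}{108} = \frac{1}{2} \frac{1}{- \frac{7}{6}} \left(-14\right) \frac{1}{108} = \frac{1}{2} \left(- \frac{6}{7}\right) \left(-14\right) \frac{1}{108} = 6 \cdot \frac{1}{108} = \frac{1}{18} \approx 0.055556$)
$\left(-25 + A\right) r{\left(\frac{1}{-5 + 9} \right)} - -35956 = \left(-25 + \frac{1}{18}\right) \frac{4}{-5 + 9} - -35956 = - \frac{449 \cdot \frac{4}{4}}{18} + 35956 = - \frac{449 \cdot 4 \cdot \frac{1}{4}}{18} + 35956 = \left(- \frac{449}{18}\right) 1 + 35956 = - \frac{449}{18} + 35956 = \frac{646759}{18}$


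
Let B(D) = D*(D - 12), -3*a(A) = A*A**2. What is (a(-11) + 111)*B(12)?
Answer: 0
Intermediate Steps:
a(A) = -A**3/3 (a(A) = -A*A**2/3 = -A**3/3)
B(D) = D*(-12 + D)
(a(-11) + 111)*B(12) = (-1/3*(-11)**3 + 111)*(12*(-12 + 12)) = (-1/3*(-1331) + 111)*(12*0) = (1331/3 + 111)*0 = (1664/3)*0 = 0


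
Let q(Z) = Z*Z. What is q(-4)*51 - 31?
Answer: 785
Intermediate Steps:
q(Z) = Z**2
q(-4)*51 - 31 = (-4)**2*51 - 31 = 16*51 - 31 = 816 - 31 = 785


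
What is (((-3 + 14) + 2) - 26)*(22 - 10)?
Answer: -156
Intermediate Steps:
(((-3 + 14) + 2) - 26)*(22 - 10) = ((11 + 2) - 26)*12 = (13 - 26)*12 = -13*12 = -156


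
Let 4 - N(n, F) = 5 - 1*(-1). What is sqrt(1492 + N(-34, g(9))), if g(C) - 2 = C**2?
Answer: sqrt(1490) ≈ 38.601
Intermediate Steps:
g(C) = 2 + C**2
N(n, F) = -2 (N(n, F) = 4 - (5 - 1*(-1)) = 4 - (5 + 1) = 4 - 1*6 = 4 - 6 = -2)
sqrt(1492 + N(-34, g(9))) = sqrt(1492 - 2) = sqrt(1490)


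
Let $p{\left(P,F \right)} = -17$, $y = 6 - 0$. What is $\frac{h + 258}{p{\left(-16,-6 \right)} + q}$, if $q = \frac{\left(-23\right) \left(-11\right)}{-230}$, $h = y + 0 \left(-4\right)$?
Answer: $- \frac{2640}{181} \approx -14.586$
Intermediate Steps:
$y = 6$ ($y = 6 + 0 = 6$)
$h = 6$ ($h = 6 + 0 \left(-4\right) = 6 + 0 = 6$)
$q = - \frac{11}{10}$ ($q = 253 \left(- \frac{1}{230}\right) = - \frac{11}{10} \approx -1.1$)
$\frac{h + 258}{p{\left(-16,-6 \right)} + q} = \frac{6 + 258}{-17 - \frac{11}{10}} = \frac{264}{- \frac{181}{10}} = 264 \left(- \frac{10}{181}\right) = - \frac{2640}{181}$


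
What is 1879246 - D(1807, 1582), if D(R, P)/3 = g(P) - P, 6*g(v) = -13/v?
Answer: 5960950701/3164 ≈ 1.8840e+6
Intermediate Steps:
g(v) = -13/(6*v) (g(v) = (-13/v)/6 = -13/(6*v))
D(R, P) = -3*P - 13/(2*P) (D(R, P) = 3*(-13/(6*P) - P) = 3*(-P - 13/(6*P)) = -3*P - 13/(2*P))
1879246 - D(1807, 1582) = 1879246 - (-3*1582 - 13/2/1582) = 1879246 - (-4746 - 13/2*1/1582) = 1879246 - (-4746 - 13/3164) = 1879246 - 1*(-15016357/3164) = 1879246 + 15016357/3164 = 5960950701/3164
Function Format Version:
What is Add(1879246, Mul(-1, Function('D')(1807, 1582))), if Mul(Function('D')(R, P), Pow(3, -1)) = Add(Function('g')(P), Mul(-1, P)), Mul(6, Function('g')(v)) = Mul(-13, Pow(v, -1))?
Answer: Rational(5960950701, 3164) ≈ 1.8840e+6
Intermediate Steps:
Function('g')(v) = Mul(Rational(-13, 6), Pow(v, -1)) (Function('g')(v) = Mul(Rational(1, 6), Mul(-13, Pow(v, -1))) = Mul(Rational(-13, 6), Pow(v, -1)))
Function('D')(R, P) = Add(Mul(-3, P), Mul(Rational(-13, 2), Pow(P, -1))) (Function('D')(R, P) = Mul(3, Add(Mul(Rational(-13, 6), Pow(P, -1)), Mul(-1, P))) = Mul(3, Add(Mul(-1, P), Mul(Rational(-13, 6), Pow(P, -1)))) = Add(Mul(-3, P), Mul(Rational(-13, 2), Pow(P, -1))))
Add(1879246, Mul(-1, Function('D')(1807, 1582))) = Add(1879246, Mul(-1, Add(Mul(-3, 1582), Mul(Rational(-13, 2), Pow(1582, -1))))) = Add(1879246, Mul(-1, Add(-4746, Mul(Rational(-13, 2), Rational(1, 1582))))) = Add(1879246, Mul(-1, Add(-4746, Rational(-13, 3164)))) = Add(1879246, Mul(-1, Rational(-15016357, 3164))) = Add(1879246, Rational(15016357, 3164)) = Rational(5960950701, 3164)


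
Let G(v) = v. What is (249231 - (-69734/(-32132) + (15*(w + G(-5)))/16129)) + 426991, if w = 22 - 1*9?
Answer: 175227837696345/259128514 ≈ 6.7622e+5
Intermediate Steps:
w = 13 (w = 22 - 9 = 13)
(249231 - (-69734/(-32132) + (15*(w + G(-5)))/16129)) + 426991 = (249231 - (-69734/(-32132) + (15*(13 - 5))/16129)) + 426991 = (249231 - (-69734*(-1/32132) + (15*8)*(1/16129))) + 426991 = (249231 - (34867/16066 + 120*(1/16129))) + 426991 = (249231 - (34867/16066 + 120/16129)) + 426991 = (249231 - 1*564297763/259128514) + 426991 = (249231 - 564297763/259128514) + 426991 = 64582294374971/259128514 + 426991 = 175227837696345/259128514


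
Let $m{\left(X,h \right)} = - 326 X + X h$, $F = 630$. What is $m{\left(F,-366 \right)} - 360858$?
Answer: $-796818$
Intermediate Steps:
$m{\left(F,-366 \right)} - 360858 = 630 \left(-326 - 366\right) - 360858 = 630 \left(-692\right) - 360858 = -435960 - 360858 = -796818$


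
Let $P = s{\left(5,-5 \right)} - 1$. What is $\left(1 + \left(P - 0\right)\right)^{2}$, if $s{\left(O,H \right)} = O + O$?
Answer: $100$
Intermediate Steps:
$s{\left(O,H \right)} = 2 O$
$P = 9$ ($P = 2 \cdot 5 - 1 = 10 - 1 = 9$)
$\left(1 + \left(P - 0\right)\right)^{2} = \left(1 + \left(9 - 0\right)\right)^{2} = \left(1 + \left(9 + 0\right)\right)^{2} = \left(1 + 9\right)^{2} = 10^{2} = 100$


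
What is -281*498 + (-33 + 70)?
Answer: -139901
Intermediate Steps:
-281*498 + (-33 + 70) = -139938 + 37 = -139901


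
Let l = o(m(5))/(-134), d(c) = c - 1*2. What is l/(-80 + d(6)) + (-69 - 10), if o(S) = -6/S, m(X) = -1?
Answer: -402265/5092 ≈ -78.999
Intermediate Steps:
d(c) = -2 + c (d(c) = c - 2 = -2 + c)
l = -3/67 (l = -6/(-1)/(-134) = -6*(-1)*(-1/134) = 6*(-1/134) = -3/67 ≈ -0.044776)
l/(-80 + d(6)) + (-69 - 10) = -3/(67*(-80 + (-2 + 6))) + (-69 - 10) = -3/(67*(-80 + 4)) - 79 = -3/67/(-76) - 79 = -3/67*(-1/76) - 79 = 3/5092 - 79 = -402265/5092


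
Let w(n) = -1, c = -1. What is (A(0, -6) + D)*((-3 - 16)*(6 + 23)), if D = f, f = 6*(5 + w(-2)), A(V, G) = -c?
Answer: -13775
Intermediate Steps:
A(V, G) = 1 (A(V, G) = -1*(-1) = 1)
f = 24 (f = 6*(5 - 1) = 6*4 = 24)
D = 24
(A(0, -6) + D)*((-3 - 16)*(6 + 23)) = (1 + 24)*((-3 - 16)*(6 + 23)) = 25*(-19*29) = 25*(-551) = -13775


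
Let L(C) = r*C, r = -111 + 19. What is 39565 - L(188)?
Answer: 56861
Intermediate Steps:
r = -92
L(C) = -92*C
39565 - L(188) = 39565 - (-92)*188 = 39565 - 1*(-17296) = 39565 + 17296 = 56861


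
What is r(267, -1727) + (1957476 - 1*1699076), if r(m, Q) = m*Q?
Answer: -202709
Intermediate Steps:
r(m, Q) = Q*m
r(267, -1727) + (1957476 - 1*1699076) = -1727*267 + (1957476 - 1*1699076) = -461109 + (1957476 - 1699076) = -461109 + 258400 = -202709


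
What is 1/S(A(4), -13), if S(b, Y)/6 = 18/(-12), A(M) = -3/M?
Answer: -1/9 ≈ -0.11111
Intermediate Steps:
S(b, Y) = -9 (S(b, Y) = 6*(18/(-12)) = 6*(18*(-1/12)) = 6*(-3/2) = -9)
1/S(A(4), -13) = 1/(-9) = -1/9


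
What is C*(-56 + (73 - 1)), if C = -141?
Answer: -2256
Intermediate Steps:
C*(-56 + (73 - 1)) = -141*(-56 + (73 - 1)) = -141*(-56 + 72) = -141*16 = -2256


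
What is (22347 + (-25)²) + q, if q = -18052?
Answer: 4920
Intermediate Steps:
(22347 + (-25)²) + q = (22347 + (-25)²) - 18052 = (22347 + 625) - 18052 = 22972 - 18052 = 4920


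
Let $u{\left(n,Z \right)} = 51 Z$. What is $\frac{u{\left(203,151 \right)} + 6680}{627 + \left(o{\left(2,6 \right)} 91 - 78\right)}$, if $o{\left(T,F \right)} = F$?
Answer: $\frac{197}{15} \approx 13.133$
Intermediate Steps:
$\frac{u{\left(203,151 \right)} + 6680}{627 + \left(o{\left(2,6 \right)} 91 - 78\right)} = \frac{51 \cdot 151 + 6680}{627 + \left(6 \cdot 91 - 78\right)} = \frac{7701 + 6680}{627 + \left(546 - 78\right)} = \frac{14381}{627 + 468} = \frac{14381}{1095} = 14381 \cdot \frac{1}{1095} = \frac{197}{15}$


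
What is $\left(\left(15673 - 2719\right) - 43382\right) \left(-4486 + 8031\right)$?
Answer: $-107867260$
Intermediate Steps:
$\left(\left(15673 - 2719\right) - 43382\right) \left(-4486 + 8031\right) = \left(\left(15673 - 2719\right) - 43382\right) 3545 = \left(12954 - 43382\right) 3545 = \left(-30428\right) 3545 = -107867260$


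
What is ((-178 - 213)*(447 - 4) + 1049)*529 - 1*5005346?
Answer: -96080102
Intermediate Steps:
((-178 - 213)*(447 - 4) + 1049)*529 - 1*5005346 = (-391*443 + 1049)*529 - 5005346 = (-173213 + 1049)*529 - 5005346 = -172164*529 - 5005346 = -91074756 - 5005346 = -96080102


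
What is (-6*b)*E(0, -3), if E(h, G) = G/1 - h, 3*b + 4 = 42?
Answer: 228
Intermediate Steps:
b = 38/3 (b = -4/3 + (⅓)*42 = -4/3 + 14 = 38/3 ≈ 12.667)
E(h, G) = G - h (E(h, G) = G*1 - h = G - h)
(-6*b)*E(0, -3) = (-6*38/3)*(-3 - 1*0) = -76*(-3 + 0) = -76*(-3) = 228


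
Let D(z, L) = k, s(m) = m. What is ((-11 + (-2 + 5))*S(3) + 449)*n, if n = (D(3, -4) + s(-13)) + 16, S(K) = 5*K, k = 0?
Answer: 987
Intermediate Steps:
D(z, L) = 0
n = 3 (n = (0 - 13) + 16 = -13 + 16 = 3)
((-11 + (-2 + 5))*S(3) + 449)*n = ((-11 + (-2 + 5))*(5*3) + 449)*3 = ((-11 + 3)*15 + 449)*3 = (-8*15 + 449)*3 = (-120 + 449)*3 = 329*3 = 987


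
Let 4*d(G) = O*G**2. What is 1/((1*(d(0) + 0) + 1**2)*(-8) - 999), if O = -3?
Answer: -1/1007 ≈ -0.00099305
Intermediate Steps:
d(G) = -3*G**2/4 (d(G) = (-3*G**2)/4 = -3*G**2/4)
1/((1*(d(0) + 0) + 1**2)*(-8) - 999) = 1/((1*(-3/4*0**2 + 0) + 1**2)*(-8) - 999) = 1/((1*(-3/4*0 + 0) + 1)*(-8) - 999) = 1/((1*(0 + 0) + 1)*(-8) - 999) = 1/((1*0 + 1)*(-8) - 999) = 1/((0 + 1)*(-8) - 999) = 1/(1*(-8) - 999) = 1/(-8 - 999) = 1/(-1007) = -1/1007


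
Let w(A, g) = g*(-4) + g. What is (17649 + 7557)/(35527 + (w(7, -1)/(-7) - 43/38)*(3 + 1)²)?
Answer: 3352398/4721771 ≈ 0.70999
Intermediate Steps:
w(A, g) = -3*g (w(A, g) = -4*g + g = -3*g)
(17649 + 7557)/(35527 + (w(7, -1)/(-7) - 43/38)*(3 + 1)²) = (17649 + 7557)/(35527 + (-3*(-1)/(-7) - 43/38)*(3 + 1)²) = 25206/(35527 + (3*(-⅐) - 43*1/38)*4²) = 25206/(35527 + (-3/7 - 43/38)*16) = 25206/(35527 - 415/266*16) = 25206/(35527 - 3320/133) = 25206/(4721771/133) = 25206*(133/4721771) = 3352398/4721771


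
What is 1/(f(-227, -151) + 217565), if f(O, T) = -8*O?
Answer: 1/219381 ≈ 4.5583e-6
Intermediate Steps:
1/(f(-227, -151) + 217565) = 1/(-8*(-227) + 217565) = 1/(1816 + 217565) = 1/219381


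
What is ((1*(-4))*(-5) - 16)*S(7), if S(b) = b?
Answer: 28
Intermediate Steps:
((1*(-4))*(-5) - 16)*S(7) = ((1*(-4))*(-5) - 16)*7 = (-4*(-5) - 16)*7 = (20 - 16)*7 = 4*7 = 28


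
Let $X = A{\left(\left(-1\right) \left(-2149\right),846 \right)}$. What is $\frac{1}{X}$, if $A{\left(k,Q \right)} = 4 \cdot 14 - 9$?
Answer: $\frac{1}{47} \approx 0.021277$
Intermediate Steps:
$A{\left(k,Q \right)} = 47$ ($A{\left(k,Q \right)} = 56 - 9 = 47$)
$X = 47$
$\frac{1}{X} = \frac{1}{47}$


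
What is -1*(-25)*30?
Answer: 750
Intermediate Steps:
-1*(-25)*30 = 25*30 = 750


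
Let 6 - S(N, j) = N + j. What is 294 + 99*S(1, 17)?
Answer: -894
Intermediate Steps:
S(N, j) = 6 - N - j (S(N, j) = 6 - (N + j) = 6 + (-N - j) = 6 - N - j)
294 + 99*S(1, 17) = 294 + 99*(6 - 1*1 - 1*17) = 294 + 99*(6 - 1 - 17) = 294 + 99*(-12) = 294 - 1188 = -894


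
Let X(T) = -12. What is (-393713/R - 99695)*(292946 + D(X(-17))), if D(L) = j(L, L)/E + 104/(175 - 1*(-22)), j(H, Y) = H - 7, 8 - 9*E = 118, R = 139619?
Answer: -44182446484027102173/1512771865 ≈ -2.9206e+10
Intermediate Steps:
E = -110/9 (E = 8/9 - ⅑*118 = 8/9 - 118/9 = -110/9 ≈ -12.222)
j(H, Y) = -7 + H
D(L) = 23851/21670 - 9*L/110 (D(L) = (-7 + L)/(-110/9) + 104/(175 - 1*(-22)) = (-7 + L)*(-9/110) + 104/(175 + 22) = (63/110 - 9*L/110) + 104/197 = 23851/21670 - 9*L/110)
(-393713/R - 99695)*(292946 + D(X(-17))) = (-393713/139619 - 99695)*(292946 + (23851/21670 - 9/110*(-12))) = (-393713*1/139619 - 99695)*(292946 + (23851/21670 + 54/55)) = (-393713/139619 - 99695)*(292946 + 45127/21670) = -13919709918/139619*6348184947/21670 = -44182446484027102173/1512771865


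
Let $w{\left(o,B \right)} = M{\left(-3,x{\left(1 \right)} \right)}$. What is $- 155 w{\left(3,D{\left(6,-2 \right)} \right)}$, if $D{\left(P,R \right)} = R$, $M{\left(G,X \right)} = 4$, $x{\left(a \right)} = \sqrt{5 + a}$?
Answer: $-620$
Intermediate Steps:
$w{\left(o,B \right)} = 4$
$- 155 w{\left(3,D{\left(6,-2 \right)} \right)} = \left(-155\right) 4 = -620$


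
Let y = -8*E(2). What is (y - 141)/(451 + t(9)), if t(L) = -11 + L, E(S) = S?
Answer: -157/449 ≈ -0.34967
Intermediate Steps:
y = -16 (y = -8*2 = -16)
(y - 141)/(451 + t(9)) = (-16 - 141)/(451 + (-11 + 9)) = -157/(451 - 2) = -157/449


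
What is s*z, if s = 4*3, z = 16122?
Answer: 193464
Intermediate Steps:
s = 12
s*z = 12*16122 = 193464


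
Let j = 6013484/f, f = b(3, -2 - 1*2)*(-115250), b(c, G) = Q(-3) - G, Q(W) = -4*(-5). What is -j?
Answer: 1503371/691500 ≈ 2.1741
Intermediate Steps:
Q(W) = 20
b(c, G) = 20 - G
f = -2766000 (f = (20 - (-2 - 1*2))*(-115250) = (20 - (-2 - 2))*(-115250) = (20 - 1*(-4))*(-115250) = (20 + 4)*(-115250) = 24*(-115250) = -2766000)
j = -1503371/691500 (j = 6013484/(-2766000) = 6013484*(-1/2766000) = -1503371/691500 ≈ -2.1741)
-j = -1*(-1503371/691500) = 1503371/691500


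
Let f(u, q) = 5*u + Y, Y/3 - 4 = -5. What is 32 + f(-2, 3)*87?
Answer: -1099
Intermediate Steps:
Y = -3 (Y = 12 + 3*(-5) = 12 - 15 = -3)
f(u, q) = -3 + 5*u (f(u, q) = 5*u - 3 = -3 + 5*u)
32 + f(-2, 3)*87 = 32 + (-3 + 5*(-2))*87 = 32 + (-3 - 10)*87 = 32 - 13*87 = 32 - 1131 = -1099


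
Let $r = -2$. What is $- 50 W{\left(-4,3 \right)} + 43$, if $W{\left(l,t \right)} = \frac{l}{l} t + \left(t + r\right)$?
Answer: $-157$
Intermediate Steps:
$W{\left(l,t \right)} = -2 + 2 t$ ($W{\left(l,t \right)} = \frac{l}{l} t + \left(t - 2\right) = 1 t + \left(-2 + t\right) = t + \left(-2 + t\right) = -2 + 2 t$)
$- 50 W{\left(-4,3 \right)} + 43 = - 50 \left(-2 + 2 \cdot 3\right) + 43 = - 50 \left(-2 + 6\right) + 43 = \left(-50\right) 4 + 43 = -200 + 43 = -157$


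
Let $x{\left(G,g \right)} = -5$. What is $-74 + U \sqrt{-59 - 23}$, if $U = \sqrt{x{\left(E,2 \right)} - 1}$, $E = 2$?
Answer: $-74 - 2 \sqrt{123} \approx -96.181$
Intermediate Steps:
$U = i \sqrt{6}$ ($U = \sqrt{-5 - 1} = \sqrt{-6} = i \sqrt{6} \approx 2.4495 i$)
$-74 + U \sqrt{-59 - 23} = -74 + i \sqrt{6} \sqrt{-59 - 23} = -74 + i \sqrt{6} \sqrt{-82} = -74 + i \sqrt{6} i \sqrt{82} = -74 - 2 \sqrt{123}$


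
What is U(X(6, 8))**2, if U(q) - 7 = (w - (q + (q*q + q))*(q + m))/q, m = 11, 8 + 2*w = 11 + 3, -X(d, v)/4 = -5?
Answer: 182169009/400 ≈ 4.5542e+5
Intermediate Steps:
X(d, v) = 20 (X(d, v) = -4*(-5) = 20)
w = 3 (w = -4 + (11 + 3)/2 = -4 + (1/2)*14 = -4 + 7 = 3)
U(q) = 7 + (3 - (11 + q)*(q**2 + 2*q))/q (U(q) = 7 + (3 - (q + (q*q + q))*(q + 11))/q = 7 + (3 - (q + (q**2 + q))*(11 + q))/q = 7 + (3 - (q + (q + q**2))*(11 + q))/q = 7 + (3 - (q**2 + 2*q)*(11 + q))/q = 7 + (3 - (11 + q)*(q**2 + 2*q))/q)
U(X(6, 8))**2 = (-15 - 1*20**2 - 13*20 + 3/20)**2 = (-15 - 1*400 - 260 + 3*(1/20))**2 = (-15 - 400 - 260 + 3/20)**2 = (-13497/20)**2 = 182169009/400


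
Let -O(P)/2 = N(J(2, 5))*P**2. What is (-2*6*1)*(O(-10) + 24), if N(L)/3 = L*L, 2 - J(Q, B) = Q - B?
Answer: 179712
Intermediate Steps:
J(Q, B) = 2 + B - Q (J(Q, B) = 2 - (Q - B) = 2 + (B - Q) = 2 + B - Q)
N(L) = 3*L**2 (N(L) = 3*(L*L) = 3*L**2)
O(P) = -150*P**2 (O(P) = -2*3*(2 + 5 - 1*2)**2*P**2 = -2*3*(2 + 5 - 2)**2*P**2 = -2*3*5**2*P**2 = -2*3*25*P**2 = -150*P**2)
(-2*6*1)*(O(-10) + 24) = (-2*6*1)*(-150*(-10)**2 + 24) = (-12*1)*(-150*100 + 24) = -12*(-15000 + 24) = -12*(-14976) = 179712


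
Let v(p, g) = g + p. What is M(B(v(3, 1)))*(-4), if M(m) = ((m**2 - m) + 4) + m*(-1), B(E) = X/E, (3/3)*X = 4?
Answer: -12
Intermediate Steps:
X = 4
B(E) = 4/E
M(m) = 4 + m**2 - 2*m (M(m) = (4 + m**2 - m) - m = 4 + m**2 - 2*m)
M(B(v(3, 1)))*(-4) = (4 + (4/(1 + 3))**2 - 8/(1 + 3))*(-4) = (4 + (4/4)**2 - 8/4)*(-4) = (4 + (4*(1/4))**2 - 8/4)*(-4) = (4 + 1**2 - 2*1)*(-4) = (4 + 1 - 2)*(-4) = 3*(-4) = -12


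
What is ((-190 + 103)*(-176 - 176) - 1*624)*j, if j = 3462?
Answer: 103860000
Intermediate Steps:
((-190 + 103)*(-176 - 176) - 1*624)*j = ((-190 + 103)*(-176 - 176) - 1*624)*3462 = (-87*(-352) - 624)*3462 = (30624 - 624)*3462 = 30000*3462 = 103860000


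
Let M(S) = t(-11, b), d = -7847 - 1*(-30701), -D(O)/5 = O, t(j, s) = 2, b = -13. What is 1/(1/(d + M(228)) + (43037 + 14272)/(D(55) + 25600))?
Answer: 578828200/1309879829 ≈ 0.44189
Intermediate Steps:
D(O) = -5*O
d = 22854 (d = -7847 + 30701 = 22854)
M(S) = 2
1/(1/(d + M(228)) + (43037 + 14272)/(D(55) + 25600)) = 1/(1/(22854 + 2) + (43037 + 14272)/(-5*55 + 25600)) = 1/(1/22856 + 57309/(-275 + 25600)) = 1/(1/22856 + 57309/25325) = 1/(1309879829/578828200) = 578828200/1309879829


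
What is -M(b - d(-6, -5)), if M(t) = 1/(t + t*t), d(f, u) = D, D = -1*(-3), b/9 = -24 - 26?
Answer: -1/204756 ≈ -4.8839e-6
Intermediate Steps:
b = -450 (b = 9*(-24 - 26) = 9*(-50) = -450)
D = 3
d(f, u) = 3
M(t) = 1/(t + t²)
-M(b - d(-6, -5)) = -1/((-450 - 1*3)*(1 + (-450 - 1*3))) = -1/((-450 - 3)*(1 + (-450 - 3))) = -1/((-453)*(1 - 453)) = -(-1)/(453*(-452)) = -(-1)*(-1)/(453*452) = -1*1/204756 = -1/204756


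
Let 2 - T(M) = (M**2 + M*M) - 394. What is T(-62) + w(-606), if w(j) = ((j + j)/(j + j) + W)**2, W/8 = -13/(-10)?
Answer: -179051/25 ≈ -7162.0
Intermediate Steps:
T(M) = 396 - 2*M**2 (T(M) = 2 - ((M**2 + M*M) - 394) = 2 - ((M**2 + M**2) - 394) = 2 - (2*M**2 - 394) = 2 - (-394 + 2*M**2) = 2 + (394 - 2*M**2) = 396 - 2*M**2)
W = 52/5 (W = 8*(-13/(-10)) = 8*(-13*(-1/10)) = 8*(13/10) = 52/5 ≈ 10.400)
w(j) = 3249/25 (w(j) = ((j + j)/(j + j) + 52/5)**2 = ((2*j)/((2*j)) + 52/5)**2 = ((2*j)*(1/(2*j)) + 52/5)**2 = (1 + 52/5)**2 = (57/5)**2 = 3249/25)
T(-62) + w(-606) = (396 - 2*(-62)**2) + 3249/25 = (396 - 2*3844) + 3249/25 = (396 - 7688) + 3249/25 = -7292 + 3249/25 = -179051/25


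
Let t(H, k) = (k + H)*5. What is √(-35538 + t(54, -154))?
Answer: I*√36038 ≈ 189.84*I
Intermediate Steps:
t(H, k) = 5*H + 5*k (t(H, k) = (H + k)*5 = 5*H + 5*k)
√(-35538 + t(54, -154)) = √(-35538 + (5*54 + 5*(-154))) = √(-35538 + (270 - 770)) = √(-35538 - 500) = √(-36038) = I*√36038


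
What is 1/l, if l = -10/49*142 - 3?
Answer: -49/1567 ≈ -0.031270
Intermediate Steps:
l = -1567/49 (l = -10*1/49*142 - 3 = -10/49*142 - 3 = -1420/49 - 3 = -1567/49 ≈ -31.980)
1/l = 1/(-1567/49) = -49/1567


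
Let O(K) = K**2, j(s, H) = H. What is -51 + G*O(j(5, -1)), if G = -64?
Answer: -115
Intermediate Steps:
-51 + G*O(j(5, -1)) = -51 - 64*(-1)**2 = -51 - 64*1 = -51 - 64 = -115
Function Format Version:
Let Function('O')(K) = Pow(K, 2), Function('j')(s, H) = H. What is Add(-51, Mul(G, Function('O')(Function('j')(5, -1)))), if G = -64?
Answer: -115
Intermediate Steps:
Add(-51, Mul(G, Function('O')(Function('j')(5, -1)))) = Add(-51, Mul(-64, Pow(-1, 2))) = Add(-51, Mul(-64, 1)) = Add(-51, -64) = -115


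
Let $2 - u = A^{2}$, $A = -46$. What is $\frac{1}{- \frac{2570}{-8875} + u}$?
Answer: $- \frac{1775}{3751836} \approx -0.0004731$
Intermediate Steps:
$u = -2114$ ($u = 2 - \left(-46\right)^{2} = 2 - 2116 = -2114$)
$\frac{1}{- \frac{2570}{-8875} + u} = \frac{1}{- \frac{2570}{-8875} - 2114} = \frac{1}{\left(-2570\right) \left(- \frac{1}{8875}\right) - 2114} = \frac{1}{\frac{514}{1775} - 2114} = \frac{1}{- \frac{3751836}{1775}} = - \frac{1775}{3751836}$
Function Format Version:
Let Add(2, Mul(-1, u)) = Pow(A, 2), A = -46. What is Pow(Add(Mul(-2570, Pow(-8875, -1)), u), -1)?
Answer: Rational(-1775, 3751836) ≈ -0.00047310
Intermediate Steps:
u = -2114 (u = Add(2, Mul(-1, Pow(-46, 2))) = Add(2, Mul(-1, 2116)) = Add(2, -2116) = -2114)
Pow(Add(Mul(-2570, Pow(-8875, -1)), u), -1) = Pow(Add(Mul(-2570, Pow(-8875, -1)), -2114), -1) = Pow(Add(Mul(-2570, Rational(-1, 8875)), -2114), -1) = Pow(Add(Rational(514, 1775), -2114), -1) = Pow(Rational(-3751836, 1775), -1) = Rational(-1775, 3751836)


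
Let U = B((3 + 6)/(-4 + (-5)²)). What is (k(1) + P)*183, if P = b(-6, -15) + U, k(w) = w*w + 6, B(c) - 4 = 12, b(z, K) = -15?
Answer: 1464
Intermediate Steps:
B(c) = 16 (B(c) = 4 + 12 = 16)
U = 16
k(w) = 6 + w² (k(w) = w² + 6 = 6 + w²)
P = 1 (P = -15 + 16 = 1)
(k(1) + P)*183 = ((6 + 1²) + 1)*183 = ((6 + 1) + 1)*183 = (7 + 1)*183 = 8*183 = 1464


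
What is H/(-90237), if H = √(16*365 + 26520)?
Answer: -2*√8090/90237 ≈ -0.0019935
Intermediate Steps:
H = 2*√8090 (H = √(5840 + 26520) = √32360 = 2*√8090 ≈ 179.89)
H/(-90237) = (2*√8090)/(-90237) = (2*√8090)*(-1/90237) = -2*√8090/90237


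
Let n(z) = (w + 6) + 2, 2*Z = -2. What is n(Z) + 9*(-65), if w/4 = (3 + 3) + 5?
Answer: -533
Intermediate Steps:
Z = -1 (Z = (1/2)*(-2) = -1)
w = 44 (w = 4*((3 + 3) + 5) = 4*(6 + 5) = 4*11 = 44)
n(z) = 52 (n(z) = (44 + 6) + 2 = 50 + 2 = 52)
n(Z) + 9*(-65) = 52 + 9*(-65) = 52 - 585 = -533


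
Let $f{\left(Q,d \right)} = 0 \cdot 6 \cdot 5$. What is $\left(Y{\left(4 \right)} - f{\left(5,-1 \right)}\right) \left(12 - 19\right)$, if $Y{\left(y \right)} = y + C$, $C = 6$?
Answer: $-70$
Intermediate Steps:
$Y{\left(y \right)} = 6 + y$ ($Y{\left(y \right)} = y + 6 = 6 + y$)
$f{\left(Q,d \right)} = 0$ ($f{\left(Q,d \right)} = 0 \cdot 5 = 0$)
$\left(Y{\left(4 \right)} - f{\left(5,-1 \right)}\right) \left(12 - 19\right) = \left(\left(6 + 4\right) - 0\right) \left(12 - 19\right) = \left(10 + 0\right) \left(-7\right) = 10 \left(-7\right) = -70$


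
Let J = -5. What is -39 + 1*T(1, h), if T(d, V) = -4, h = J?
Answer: -43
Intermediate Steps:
h = -5
-39 + 1*T(1, h) = -39 + 1*(-4) = -39 - 4 = -43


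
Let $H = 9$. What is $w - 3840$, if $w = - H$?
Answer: $-3849$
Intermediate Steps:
$w = -9$ ($w = \left(-1\right) 9 = -9$)
$w - 3840 = -9 - 3840 = -3849$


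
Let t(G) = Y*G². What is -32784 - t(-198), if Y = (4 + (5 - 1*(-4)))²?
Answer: -6658260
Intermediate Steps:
Y = 169 (Y = (4 + (5 + 4))² = (4 + 9)² = 13² = 169)
t(G) = 169*G²
-32784 - t(-198) = -32784 - 169*(-198)² = -32784 - 169*39204 = -32784 - 1*6625476 = -32784 - 6625476 = -6658260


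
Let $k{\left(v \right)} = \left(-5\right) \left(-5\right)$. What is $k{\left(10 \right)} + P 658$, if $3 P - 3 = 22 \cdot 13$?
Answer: $\frac{190237}{3} \approx 63412.0$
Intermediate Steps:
$k{\left(v \right)} = 25$
$P = \frac{289}{3}$ ($P = 1 + \frac{22 \cdot 13}{3} = 1 + \frac{1}{3} \cdot 286 = 1 + \frac{286}{3} = \frac{289}{3} \approx 96.333$)
$k{\left(10 \right)} + P 658 = 25 + \frac{289}{3} \cdot 658 = 25 + \frac{190162}{3} = \frac{190237}{3}$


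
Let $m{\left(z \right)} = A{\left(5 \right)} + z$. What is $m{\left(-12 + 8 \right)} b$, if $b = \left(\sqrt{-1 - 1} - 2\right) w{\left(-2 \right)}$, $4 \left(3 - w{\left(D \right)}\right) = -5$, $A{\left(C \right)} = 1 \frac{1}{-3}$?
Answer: $\frac{221}{6} - \frac{221 i \sqrt{2}}{12} \approx 36.833 - 26.045 i$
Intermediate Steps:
$A{\left(C \right)} = - \frac{1}{3}$ ($A{\left(C \right)} = 1 \left(- \frac{1}{3}\right) = - \frac{1}{3}$)
$w{\left(D \right)} = \frac{17}{4}$ ($w{\left(D \right)} = 3 - - \frac{5}{4} = 3 + \frac{5}{4} = \frac{17}{4}$)
$m{\left(z \right)} = - \frac{1}{3} + z$
$b = - \frac{17}{2} + \frac{17 i \sqrt{2}}{4}$ ($b = \left(\sqrt{-1 - 1} - 2\right) \frac{17}{4} = \left(\sqrt{-2} - 2\right) \frac{17}{4} = \left(i \sqrt{2} - 2\right) \frac{17}{4} = \left(-2 + i \sqrt{2}\right) \frac{17}{4} = - \frac{17}{2} + \frac{17 i \sqrt{2}}{4} \approx -8.5 + 6.0104 i$)
$m{\left(-12 + 8 \right)} b = \left(- \frac{1}{3} + \left(-12 + 8\right)\right) \left(- \frac{17}{2} + \frac{17 i \sqrt{2}}{4}\right) = \left(- \frac{1}{3} - 4\right) \left(- \frac{17}{2} + \frac{17 i \sqrt{2}}{4}\right) = - \frac{13 \left(- \frac{17}{2} + \frac{17 i \sqrt{2}}{4}\right)}{3} = \frac{221}{6} - \frac{221 i \sqrt{2}}{12}$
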